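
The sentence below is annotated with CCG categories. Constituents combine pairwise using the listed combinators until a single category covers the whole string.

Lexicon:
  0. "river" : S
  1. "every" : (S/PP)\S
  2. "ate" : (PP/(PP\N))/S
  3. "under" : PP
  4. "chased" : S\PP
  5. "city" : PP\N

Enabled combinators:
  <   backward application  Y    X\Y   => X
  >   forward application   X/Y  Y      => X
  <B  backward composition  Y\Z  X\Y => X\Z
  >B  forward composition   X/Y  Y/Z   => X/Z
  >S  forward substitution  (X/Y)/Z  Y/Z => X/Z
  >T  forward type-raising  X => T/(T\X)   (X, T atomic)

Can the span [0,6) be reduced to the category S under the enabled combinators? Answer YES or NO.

YES

[0,6] S   >
  [0,2] S/PP   <
    [0,1] "river" : S
    [1,2] "every" : (S/PP)\S
  [2,6] PP   >
    [2,5] PP/(PP\N)   >
      [2,3] "ate" : (PP/(PP\N))/S
      [3,5] S   <
        [3,4] "under" : PP
        [4,5] "chased" : S\PP
    [5,6] "city" : PP\N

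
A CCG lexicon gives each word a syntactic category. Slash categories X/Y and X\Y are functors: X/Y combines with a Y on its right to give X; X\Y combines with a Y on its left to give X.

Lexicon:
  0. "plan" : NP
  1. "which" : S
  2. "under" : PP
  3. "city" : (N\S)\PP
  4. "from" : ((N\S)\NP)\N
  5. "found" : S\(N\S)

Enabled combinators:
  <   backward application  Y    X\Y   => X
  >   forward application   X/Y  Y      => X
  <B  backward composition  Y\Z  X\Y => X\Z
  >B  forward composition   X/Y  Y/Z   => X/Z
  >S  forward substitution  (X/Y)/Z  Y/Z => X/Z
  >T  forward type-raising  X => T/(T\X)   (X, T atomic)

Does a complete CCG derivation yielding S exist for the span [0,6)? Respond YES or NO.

YES

[0,6] S   >
  [0,1] S/(S\NP)   >T
    [0,1] "plan" : NP
  [1,6] S\NP   <B
    [1,5] (N\S)\NP   <
      [1,4] N   >
        [1,2] N/(N\S)   >T
          [1,2] "which" : S
        [2,4] N\S   <
          [2,3] "under" : PP
          [3,4] "city" : (N\S)\PP
      [4,5] "from" : ((N\S)\NP)\N
    [5,6] "found" : S\(N\S)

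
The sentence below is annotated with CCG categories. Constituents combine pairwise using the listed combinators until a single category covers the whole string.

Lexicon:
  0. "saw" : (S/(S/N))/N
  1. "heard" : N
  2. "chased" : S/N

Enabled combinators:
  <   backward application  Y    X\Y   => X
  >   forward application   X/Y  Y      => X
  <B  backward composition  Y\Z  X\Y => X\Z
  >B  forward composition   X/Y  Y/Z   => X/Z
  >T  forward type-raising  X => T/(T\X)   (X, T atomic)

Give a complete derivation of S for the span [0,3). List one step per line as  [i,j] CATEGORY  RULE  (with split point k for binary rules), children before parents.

[0,3] S   >
  [0,2] S/(S/N)   >
    [0,1] "saw" : (S/(S/N))/N
    [1,2] "heard" : N
  [2,3] "chased" : S/N

[0,1] (S/(S/N))/N  lex  "saw"
[1,2] N  lex  "heard"
[0,2] S/(S/N)  >  k=1
[2,3] S/N  lex  "chased"
[0,3] S  >  k=2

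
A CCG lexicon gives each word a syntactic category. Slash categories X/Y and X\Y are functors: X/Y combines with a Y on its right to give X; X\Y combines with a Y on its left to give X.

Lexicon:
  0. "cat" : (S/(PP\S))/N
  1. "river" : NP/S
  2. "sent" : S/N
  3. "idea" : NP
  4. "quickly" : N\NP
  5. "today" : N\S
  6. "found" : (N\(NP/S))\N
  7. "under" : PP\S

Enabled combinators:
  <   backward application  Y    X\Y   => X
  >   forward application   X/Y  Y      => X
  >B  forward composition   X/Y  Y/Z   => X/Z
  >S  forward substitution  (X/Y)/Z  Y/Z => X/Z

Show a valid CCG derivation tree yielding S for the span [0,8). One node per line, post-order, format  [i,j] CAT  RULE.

[0,8] S   >
  [0,7] S/(PP\S)   >
    [0,1] "cat" : (S/(PP\S))/N
    [1,7] N   <
      [1,2] "river" : NP/S
      [2,7] N\(NP/S)   <
        [2,6] N   <
          [2,5] S   >
            [2,3] "sent" : S/N
            [3,5] N   <
              [3,4] "idea" : NP
              [4,5] "quickly" : N\NP
          [5,6] "today" : N\S
        [6,7] "found" : (N\(NP/S))\N
  [7,8] "under" : PP\S

[0,1] (S/(PP\S))/N  lex  "cat"
[1,2] NP/S  lex  "river"
[2,3] S/N  lex  "sent"
[3,4] NP  lex  "idea"
[4,5] N\NP  lex  "quickly"
[3,5] N  <  k=4
[2,5] S  >  k=3
[5,6] N\S  lex  "today"
[2,6] N  <  k=5
[6,7] (N\(NP/S))\N  lex  "found"
[2,7] N\(NP/S)  <  k=6
[1,7] N  <  k=2
[0,7] S/(PP\S)  >  k=1
[7,8] PP\S  lex  "under"
[0,8] S  >  k=7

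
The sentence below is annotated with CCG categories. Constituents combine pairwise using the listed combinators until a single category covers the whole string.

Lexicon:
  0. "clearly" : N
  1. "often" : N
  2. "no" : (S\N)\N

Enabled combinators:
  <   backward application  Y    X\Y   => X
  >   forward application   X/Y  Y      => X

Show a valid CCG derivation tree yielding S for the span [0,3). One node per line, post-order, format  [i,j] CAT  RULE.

[0,1] N  lex  "clearly"
[1,2] N  lex  "often"
[2,3] (S\N)\N  lex  "no"
[1,3] S\N  <  k=2
[0,3] S  <  k=1

[0,3] S   <
  [0,1] "clearly" : N
  [1,3] S\N   <
    [1,2] "often" : N
    [2,3] "no" : (S\N)\N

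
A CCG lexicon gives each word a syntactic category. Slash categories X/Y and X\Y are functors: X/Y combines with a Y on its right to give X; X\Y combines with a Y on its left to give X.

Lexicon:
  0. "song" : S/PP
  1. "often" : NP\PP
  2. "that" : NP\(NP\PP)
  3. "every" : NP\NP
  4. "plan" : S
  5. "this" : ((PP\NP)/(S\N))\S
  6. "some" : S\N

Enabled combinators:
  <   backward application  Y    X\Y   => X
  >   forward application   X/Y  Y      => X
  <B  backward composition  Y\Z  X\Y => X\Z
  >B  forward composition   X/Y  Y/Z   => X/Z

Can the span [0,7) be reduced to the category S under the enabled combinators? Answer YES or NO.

[0,7] S   >
  [0,1] "song" : S/PP
  [1,7] PP   <
    [1,3] NP   <
      [1,2] "often" : NP\PP
      [2,3] "that" : NP\(NP\PP)
    [3,7] PP\NP   <B
      [3,4] "every" : NP\NP
      [4,7] PP\NP   >
        [4,6] (PP\NP)/(S\N)   <
          [4,5] "plan" : S
          [5,6] "this" : ((PP\NP)/(S\N))\S
        [6,7] "some" : S\N

YES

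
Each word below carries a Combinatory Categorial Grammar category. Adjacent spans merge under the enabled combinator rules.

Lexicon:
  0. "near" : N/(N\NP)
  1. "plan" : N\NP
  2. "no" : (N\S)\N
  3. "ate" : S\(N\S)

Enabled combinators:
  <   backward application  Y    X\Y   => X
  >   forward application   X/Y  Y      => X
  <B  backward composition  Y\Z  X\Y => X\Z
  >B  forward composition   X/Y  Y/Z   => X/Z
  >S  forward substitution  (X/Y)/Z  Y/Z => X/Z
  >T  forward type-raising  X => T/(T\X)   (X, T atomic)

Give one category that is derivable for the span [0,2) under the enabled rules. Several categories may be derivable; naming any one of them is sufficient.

N

[0,4] S   <
  [0,3] N\S   <
    [0,2] N   >
      [0,1] "near" : N/(N\NP)
      [1,2] "plan" : N\NP
    [2,3] "no" : (N\S)\N
  [3,4] "ate" : S\(N\S)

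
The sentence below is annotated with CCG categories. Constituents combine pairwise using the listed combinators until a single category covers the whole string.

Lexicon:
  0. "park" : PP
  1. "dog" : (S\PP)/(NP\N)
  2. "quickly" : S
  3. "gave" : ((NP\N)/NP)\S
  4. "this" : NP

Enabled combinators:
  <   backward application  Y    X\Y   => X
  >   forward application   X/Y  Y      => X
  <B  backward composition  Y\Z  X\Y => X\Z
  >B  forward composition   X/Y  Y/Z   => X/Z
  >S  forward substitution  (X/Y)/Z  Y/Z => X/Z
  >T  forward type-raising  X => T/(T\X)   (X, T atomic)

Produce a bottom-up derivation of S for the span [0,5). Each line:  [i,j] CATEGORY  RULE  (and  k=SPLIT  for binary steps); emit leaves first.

[0,1] PP  lex  "park"
[1,2] (S\PP)/(NP\N)  lex  "dog"
[2,3] S  lex  "quickly"
[3,4] ((NP\N)/NP)\S  lex  "gave"
[2,4] (NP\N)/NP  <  k=3
[4,5] NP  lex  "this"
[2,5] NP\N  >  k=4
[1,5] S\PP  >  k=2
[0,5] S  <  k=1

[0,5] S   <
  [0,1] "park" : PP
  [1,5] S\PP   >
    [1,2] "dog" : (S\PP)/(NP\N)
    [2,5] NP\N   >
      [2,4] (NP\N)/NP   <
        [2,3] "quickly" : S
        [3,4] "gave" : ((NP\N)/NP)\S
      [4,5] "this" : NP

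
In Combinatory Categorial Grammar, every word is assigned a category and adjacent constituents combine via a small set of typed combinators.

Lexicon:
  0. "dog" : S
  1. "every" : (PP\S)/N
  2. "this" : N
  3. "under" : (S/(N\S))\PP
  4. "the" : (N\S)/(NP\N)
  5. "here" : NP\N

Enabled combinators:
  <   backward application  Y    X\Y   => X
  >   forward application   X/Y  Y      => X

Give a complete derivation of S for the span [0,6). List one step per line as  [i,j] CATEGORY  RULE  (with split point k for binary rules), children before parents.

[0,1] S  lex  "dog"
[1,2] (PP\S)/N  lex  "every"
[2,3] N  lex  "this"
[1,3] PP\S  >  k=2
[0,3] PP  <  k=1
[3,4] (S/(N\S))\PP  lex  "under"
[0,4] S/(N\S)  <  k=3
[4,5] (N\S)/(NP\N)  lex  "the"
[5,6] NP\N  lex  "here"
[4,6] N\S  >  k=5
[0,6] S  >  k=4

[0,6] S   >
  [0,4] S/(N\S)   <
    [0,3] PP   <
      [0,1] "dog" : S
      [1,3] PP\S   >
        [1,2] "every" : (PP\S)/N
        [2,3] "this" : N
    [3,4] "under" : (S/(N\S))\PP
  [4,6] N\S   >
    [4,5] "the" : (N\S)/(NP\N)
    [5,6] "here" : NP\N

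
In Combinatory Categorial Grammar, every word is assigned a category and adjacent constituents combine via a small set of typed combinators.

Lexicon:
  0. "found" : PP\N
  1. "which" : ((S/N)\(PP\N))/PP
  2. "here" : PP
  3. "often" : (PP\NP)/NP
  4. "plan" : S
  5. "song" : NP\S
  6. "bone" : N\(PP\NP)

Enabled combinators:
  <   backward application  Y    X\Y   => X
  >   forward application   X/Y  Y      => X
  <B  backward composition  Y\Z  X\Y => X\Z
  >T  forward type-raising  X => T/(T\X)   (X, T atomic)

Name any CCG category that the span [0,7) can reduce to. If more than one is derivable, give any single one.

S

[0,7] S   >
  [0,3] S/N   <
    [0,1] "found" : PP\N
    [1,3] (S/N)\(PP\N)   >
      [1,2] "which" : ((S/N)\(PP\N))/PP
      [2,3] "here" : PP
  [3,7] N   <
    [3,6] PP\NP   >
      [3,4] "often" : (PP\NP)/NP
      [4,6] NP   >
        [4,5] NP/(NP\S)   >T
          [4,5] "plan" : S
        [5,6] "song" : NP\S
    [6,7] "bone" : N\(PP\NP)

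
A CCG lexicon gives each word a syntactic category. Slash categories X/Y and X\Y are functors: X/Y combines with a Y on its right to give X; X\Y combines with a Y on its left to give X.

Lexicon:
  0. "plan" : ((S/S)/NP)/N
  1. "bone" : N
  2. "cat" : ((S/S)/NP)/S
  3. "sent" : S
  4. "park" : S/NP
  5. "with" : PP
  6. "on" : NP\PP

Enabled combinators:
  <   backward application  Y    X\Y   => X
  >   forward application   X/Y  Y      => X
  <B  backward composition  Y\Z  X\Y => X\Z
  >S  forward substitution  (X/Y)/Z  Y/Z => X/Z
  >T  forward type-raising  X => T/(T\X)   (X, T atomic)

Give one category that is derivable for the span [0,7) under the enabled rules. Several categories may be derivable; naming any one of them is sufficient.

[0,7] S   >
  [0,5] S/NP   >S
    [0,2] (S/S)/NP   >
      [0,1] "plan" : ((S/S)/NP)/N
      [1,2] "bone" : N
    [2,5] S/NP   >S
      [2,4] (S/S)/NP   >
        [2,3] "cat" : ((S/S)/NP)/S
        [3,4] "sent" : S
      [4,5] "park" : S/NP
  [5,7] NP   >
    [5,6] NP/(NP\PP)   >T
      [5,6] "with" : PP
    [6,7] "on" : NP\PP

S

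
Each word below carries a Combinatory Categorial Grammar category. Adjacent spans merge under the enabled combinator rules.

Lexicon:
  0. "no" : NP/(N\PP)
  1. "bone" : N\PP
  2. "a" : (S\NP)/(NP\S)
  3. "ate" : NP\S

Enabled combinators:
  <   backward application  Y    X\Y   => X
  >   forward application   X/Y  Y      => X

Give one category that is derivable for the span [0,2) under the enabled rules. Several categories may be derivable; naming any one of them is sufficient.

NP

[0,4] S   <
  [0,2] NP   >
    [0,1] "no" : NP/(N\PP)
    [1,2] "bone" : N\PP
  [2,4] S\NP   >
    [2,3] "a" : (S\NP)/(NP\S)
    [3,4] "ate" : NP\S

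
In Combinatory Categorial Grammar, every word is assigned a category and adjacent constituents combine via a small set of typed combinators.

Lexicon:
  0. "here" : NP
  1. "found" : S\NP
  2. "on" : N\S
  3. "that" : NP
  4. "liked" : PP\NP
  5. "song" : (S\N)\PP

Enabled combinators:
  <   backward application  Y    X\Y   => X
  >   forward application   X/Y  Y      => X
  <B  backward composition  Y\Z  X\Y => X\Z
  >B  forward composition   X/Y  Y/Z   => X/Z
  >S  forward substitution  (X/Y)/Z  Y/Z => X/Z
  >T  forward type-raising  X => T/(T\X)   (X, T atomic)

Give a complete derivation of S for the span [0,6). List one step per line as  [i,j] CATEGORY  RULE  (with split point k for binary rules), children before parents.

[0,1] NP  lex  "here"
[1,2] S\NP  lex  "found"
[2,3] N\S  lex  "on"
[1,3] N\NP  <B  k=2
[0,3] N  <  k=1
[3,4] NP  lex  "that"
[4,5] PP\NP  lex  "liked"
[3,5] PP  <  k=4
[5,6] (S\N)\PP  lex  "song"
[3,6] S\N  <  k=5
[0,6] S  <  k=3

[0,6] S   <
  [0,3] N   <
    [0,1] "here" : NP
    [1,3] N\NP   <B
      [1,2] "found" : S\NP
      [2,3] "on" : N\S
  [3,6] S\N   <
    [3,5] PP   <
      [3,4] "that" : NP
      [4,5] "liked" : PP\NP
    [5,6] "song" : (S\N)\PP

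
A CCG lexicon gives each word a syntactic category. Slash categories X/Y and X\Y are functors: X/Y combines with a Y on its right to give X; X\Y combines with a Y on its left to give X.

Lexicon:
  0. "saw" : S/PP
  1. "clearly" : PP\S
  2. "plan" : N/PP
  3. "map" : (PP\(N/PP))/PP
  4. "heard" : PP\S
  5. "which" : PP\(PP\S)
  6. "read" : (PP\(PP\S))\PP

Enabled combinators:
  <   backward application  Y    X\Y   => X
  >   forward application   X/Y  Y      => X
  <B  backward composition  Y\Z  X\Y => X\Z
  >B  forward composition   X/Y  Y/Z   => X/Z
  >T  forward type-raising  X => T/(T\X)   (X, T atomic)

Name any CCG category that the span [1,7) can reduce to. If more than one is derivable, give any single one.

PP

[0,7] S   >
  [0,1] "saw" : S/PP
  [1,7] PP   <
    [1,2] "clearly" : PP\S
    [2,7] PP\(PP\S)   <
      [2,6] PP   <
        [2,3] "plan" : N/PP
        [3,6] PP\(N/PP)   >
          [3,4] "map" : (PP\(N/PP))/PP
          [4,6] PP   <
            [4,5] "heard" : PP\S
            [5,6] "which" : PP\(PP\S)
      [6,7] "read" : (PP\(PP\S))\PP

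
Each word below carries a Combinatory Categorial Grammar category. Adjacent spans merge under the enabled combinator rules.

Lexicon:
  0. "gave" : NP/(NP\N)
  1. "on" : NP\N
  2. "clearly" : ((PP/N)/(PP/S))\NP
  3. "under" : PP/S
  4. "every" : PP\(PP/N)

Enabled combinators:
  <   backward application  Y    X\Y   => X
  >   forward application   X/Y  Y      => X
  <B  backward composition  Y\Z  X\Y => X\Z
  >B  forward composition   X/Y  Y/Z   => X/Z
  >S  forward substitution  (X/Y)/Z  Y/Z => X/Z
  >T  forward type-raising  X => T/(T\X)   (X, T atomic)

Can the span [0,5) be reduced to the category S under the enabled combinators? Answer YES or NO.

NP/(NP\N) NP\N ((PP/N)/(PP/S))\NP PP/S PP\(PP/N)
CKY chart[0,5] = {N/(N\PP), NP/(NP\PP), PP, PP/(PP\PP), S/(S\PP)}; S ∉ chart

NO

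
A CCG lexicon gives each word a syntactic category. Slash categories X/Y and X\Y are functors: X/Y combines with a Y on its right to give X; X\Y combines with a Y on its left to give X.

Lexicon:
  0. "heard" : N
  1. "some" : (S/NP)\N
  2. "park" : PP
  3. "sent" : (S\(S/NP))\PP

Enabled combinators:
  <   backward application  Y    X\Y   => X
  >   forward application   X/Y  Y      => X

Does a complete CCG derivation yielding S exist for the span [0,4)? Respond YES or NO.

[0,4] S   <
  [0,2] S/NP   <
    [0,1] "heard" : N
    [1,2] "some" : (S/NP)\N
  [2,4] S\(S/NP)   <
    [2,3] "park" : PP
    [3,4] "sent" : (S\(S/NP))\PP

YES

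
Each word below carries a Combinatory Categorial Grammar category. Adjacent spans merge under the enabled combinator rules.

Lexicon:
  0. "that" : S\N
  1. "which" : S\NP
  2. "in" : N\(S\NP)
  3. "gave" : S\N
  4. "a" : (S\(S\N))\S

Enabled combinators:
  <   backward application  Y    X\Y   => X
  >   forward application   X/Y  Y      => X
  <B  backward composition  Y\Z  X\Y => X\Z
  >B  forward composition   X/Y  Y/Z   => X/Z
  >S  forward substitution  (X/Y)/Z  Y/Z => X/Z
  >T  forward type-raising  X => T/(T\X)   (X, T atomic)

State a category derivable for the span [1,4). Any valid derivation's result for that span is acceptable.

S

[0,5] S   <
  [0,1] "that" : S\N
  [1,5] S\(S\N)   <
    [1,4] S   <
      [1,3] N   <
        [1,2] "which" : S\NP
        [2,3] "in" : N\(S\NP)
      [3,4] "gave" : S\N
    [4,5] "a" : (S\(S\N))\S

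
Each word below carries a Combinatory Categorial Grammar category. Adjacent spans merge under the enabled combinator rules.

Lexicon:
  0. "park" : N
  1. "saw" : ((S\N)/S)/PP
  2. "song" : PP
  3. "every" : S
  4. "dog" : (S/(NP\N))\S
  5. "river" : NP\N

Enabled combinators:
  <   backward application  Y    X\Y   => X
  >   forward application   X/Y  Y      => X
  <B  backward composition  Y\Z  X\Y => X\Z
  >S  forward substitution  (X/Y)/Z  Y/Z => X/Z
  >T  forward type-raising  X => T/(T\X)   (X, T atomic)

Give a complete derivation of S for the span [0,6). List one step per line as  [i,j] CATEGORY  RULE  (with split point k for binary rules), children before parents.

[0,6] S   <
  [0,1] "park" : N
  [1,6] S\N   >
    [1,3] (S\N)/S   >
      [1,2] "saw" : ((S\N)/S)/PP
      [2,3] "song" : PP
    [3,6] S   >
      [3,5] S/(NP\N)   <
        [3,4] "every" : S
        [4,5] "dog" : (S/(NP\N))\S
      [5,6] "river" : NP\N

[0,1] N  lex  "park"
[1,2] ((S\N)/S)/PP  lex  "saw"
[2,3] PP  lex  "song"
[1,3] (S\N)/S  >  k=2
[3,4] S  lex  "every"
[4,5] (S/(NP\N))\S  lex  "dog"
[3,5] S/(NP\N)  <  k=4
[5,6] NP\N  lex  "river"
[3,6] S  >  k=5
[1,6] S\N  >  k=3
[0,6] S  <  k=1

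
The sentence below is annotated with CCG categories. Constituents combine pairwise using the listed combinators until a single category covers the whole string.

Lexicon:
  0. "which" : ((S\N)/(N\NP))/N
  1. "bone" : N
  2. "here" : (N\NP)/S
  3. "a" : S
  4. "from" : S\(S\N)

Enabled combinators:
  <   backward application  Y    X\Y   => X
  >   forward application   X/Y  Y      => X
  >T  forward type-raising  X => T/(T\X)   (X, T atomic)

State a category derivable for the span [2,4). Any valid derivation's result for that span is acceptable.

[0,5] S   <
  [0,4] S\N   >
    [0,2] (S\N)/(N\NP)   >
      [0,1] "which" : ((S\N)/(N\NP))/N
      [1,2] "bone" : N
    [2,4] N\NP   >
      [2,3] "here" : (N\NP)/S
      [3,4] "a" : S
  [4,5] "from" : S\(S\N)

N\NP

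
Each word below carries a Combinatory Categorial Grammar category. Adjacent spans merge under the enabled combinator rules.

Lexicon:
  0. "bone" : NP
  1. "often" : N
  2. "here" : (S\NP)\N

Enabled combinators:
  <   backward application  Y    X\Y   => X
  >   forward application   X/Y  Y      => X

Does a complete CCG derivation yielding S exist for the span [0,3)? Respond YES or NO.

[0,3] S   <
  [0,1] "bone" : NP
  [1,3] S\NP   <
    [1,2] "often" : N
    [2,3] "here" : (S\NP)\N

YES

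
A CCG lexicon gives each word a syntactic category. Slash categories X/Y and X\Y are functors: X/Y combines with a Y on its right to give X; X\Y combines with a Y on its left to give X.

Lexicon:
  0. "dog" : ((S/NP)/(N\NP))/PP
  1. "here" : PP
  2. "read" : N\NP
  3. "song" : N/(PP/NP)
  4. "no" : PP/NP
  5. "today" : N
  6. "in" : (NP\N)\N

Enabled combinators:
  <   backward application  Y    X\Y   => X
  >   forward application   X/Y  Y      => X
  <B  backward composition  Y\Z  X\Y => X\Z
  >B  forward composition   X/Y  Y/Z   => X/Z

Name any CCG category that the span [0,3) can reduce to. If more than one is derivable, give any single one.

S/NP

[0,7] S   >
  [0,3] S/NP   >
    [0,2] (S/NP)/(N\NP)   >
      [0,1] "dog" : ((S/NP)/(N\NP))/PP
      [1,2] "here" : PP
    [2,3] "read" : N\NP
  [3,7] NP   <
    [3,5] N   >
      [3,4] "song" : N/(PP/NP)
      [4,5] "no" : PP/NP
    [5,7] NP\N   <
      [5,6] "today" : N
      [6,7] "in" : (NP\N)\N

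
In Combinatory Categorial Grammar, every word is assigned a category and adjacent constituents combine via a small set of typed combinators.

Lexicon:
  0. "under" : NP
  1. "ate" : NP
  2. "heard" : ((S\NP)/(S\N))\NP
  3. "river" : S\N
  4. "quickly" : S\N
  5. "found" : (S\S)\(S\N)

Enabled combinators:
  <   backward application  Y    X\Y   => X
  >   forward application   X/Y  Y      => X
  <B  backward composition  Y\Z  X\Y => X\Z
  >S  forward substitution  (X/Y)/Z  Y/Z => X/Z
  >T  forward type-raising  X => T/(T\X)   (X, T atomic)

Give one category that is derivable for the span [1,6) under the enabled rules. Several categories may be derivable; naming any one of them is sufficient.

S\NP

[0,6] S   >
  [0,1] S/(S\NP)   >T
    [0,1] "under" : NP
  [1,6] S\NP   >
    [1,3] (S\NP)/(S\N)   <
      [1,2] "ate" : NP
      [2,3] "heard" : ((S\NP)/(S\N))\NP
    [3,6] S\N   <B
      [3,4] "river" : S\N
      [4,6] S\S   <
        [4,5] "quickly" : S\N
        [5,6] "found" : (S\S)\(S\N)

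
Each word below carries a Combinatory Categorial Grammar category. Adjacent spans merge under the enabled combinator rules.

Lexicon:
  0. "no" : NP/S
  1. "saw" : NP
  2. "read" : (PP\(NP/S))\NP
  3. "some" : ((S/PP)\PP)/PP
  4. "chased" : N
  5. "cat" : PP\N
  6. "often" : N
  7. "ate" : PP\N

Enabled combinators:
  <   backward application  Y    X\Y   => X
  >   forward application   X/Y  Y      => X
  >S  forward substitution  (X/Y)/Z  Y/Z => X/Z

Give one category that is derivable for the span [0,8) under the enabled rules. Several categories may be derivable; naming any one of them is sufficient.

S

[0,8] S   >
  [0,6] S/PP   <
    [0,3] PP   <
      [0,1] "no" : NP/S
      [1,3] PP\(NP/S)   <
        [1,2] "saw" : NP
        [2,3] "read" : (PP\(NP/S))\NP
    [3,6] (S/PP)\PP   >
      [3,4] "some" : ((S/PP)\PP)/PP
      [4,6] PP   <
        [4,5] "chased" : N
        [5,6] "cat" : PP\N
  [6,8] PP   <
    [6,7] "often" : N
    [7,8] "ate" : PP\N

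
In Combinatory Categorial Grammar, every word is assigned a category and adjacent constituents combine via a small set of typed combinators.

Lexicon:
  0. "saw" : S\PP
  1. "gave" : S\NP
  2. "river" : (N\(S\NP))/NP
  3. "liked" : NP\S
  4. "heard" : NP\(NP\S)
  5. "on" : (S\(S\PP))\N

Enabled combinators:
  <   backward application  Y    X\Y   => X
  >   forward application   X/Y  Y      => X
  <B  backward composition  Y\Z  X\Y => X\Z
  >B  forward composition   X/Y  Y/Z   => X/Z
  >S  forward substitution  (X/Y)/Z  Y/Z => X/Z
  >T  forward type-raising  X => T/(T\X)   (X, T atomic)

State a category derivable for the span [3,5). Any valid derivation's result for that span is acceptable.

NP

[0,6] S   <
  [0,1] "saw" : S\PP
  [1,6] S\(S\PP)   <
    [1,5] N   <
      [1,2] "gave" : S\NP
      [2,5] N\(S\NP)   >
        [2,3] "river" : (N\(S\NP))/NP
        [3,5] NP   <
          [3,4] "liked" : NP\S
          [4,5] "heard" : NP\(NP\S)
    [5,6] "on" : (S\(S\PP))\N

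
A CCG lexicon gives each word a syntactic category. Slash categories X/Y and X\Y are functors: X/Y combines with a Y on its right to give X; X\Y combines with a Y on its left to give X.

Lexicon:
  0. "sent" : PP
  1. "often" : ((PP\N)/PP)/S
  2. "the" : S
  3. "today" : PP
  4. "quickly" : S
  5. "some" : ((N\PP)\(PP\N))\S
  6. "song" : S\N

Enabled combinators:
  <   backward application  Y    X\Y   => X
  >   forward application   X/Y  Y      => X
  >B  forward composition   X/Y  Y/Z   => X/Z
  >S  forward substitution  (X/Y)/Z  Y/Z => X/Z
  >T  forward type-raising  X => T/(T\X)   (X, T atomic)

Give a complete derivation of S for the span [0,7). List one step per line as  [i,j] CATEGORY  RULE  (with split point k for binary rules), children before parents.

[0,7] S   <
  [0,6] N   <
    [0,1] "sent" : PP
    [1,6] N\PP   <
      [1,4] PP\N   >
        [1,3] (PP\N)/PP   >
          [1,2] "often" : ((PP\N)/PP)/S
          [2,3] "the" : S
        [3,4] "today" : PP
      [4,6] (N\PP)\(PP\N)   <
        [4,5] "quickly" : S
        [5,6] "some" : ((N\PP)\(PP\N))\S
  [6,7] "song" : S\N

[0,1] PP  lex  "sent"
[1,2] ((PP\N)/PP)/S  lex  "often"
[2,3] S  lex  "the"
[1,3] (PP\N)/PP  >  k=2
[3,4] PP  lex  "today"
[1,4] PP\N  >  k=3
[4,5] S  lex  "quickly"
[5,6] ((N\PP)\(PP\N))\S  lex  "some"
[4,6] (N\PP)\(PP\N)  <  k=5
[1,6] N\PP  <  k=4
[0,6] N  <  k=1
[6,7] S\N  lex  "song"
[0,7] S  <  k=6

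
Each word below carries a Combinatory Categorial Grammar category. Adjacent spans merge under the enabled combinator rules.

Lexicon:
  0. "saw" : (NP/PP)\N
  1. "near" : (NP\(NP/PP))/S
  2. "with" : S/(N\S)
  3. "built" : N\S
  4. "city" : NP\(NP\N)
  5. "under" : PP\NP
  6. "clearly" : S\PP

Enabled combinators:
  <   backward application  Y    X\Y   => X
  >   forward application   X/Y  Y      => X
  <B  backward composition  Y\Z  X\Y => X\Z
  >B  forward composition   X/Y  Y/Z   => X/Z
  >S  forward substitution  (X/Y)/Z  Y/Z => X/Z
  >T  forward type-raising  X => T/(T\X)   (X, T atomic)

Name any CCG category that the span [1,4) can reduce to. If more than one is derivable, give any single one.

[0,7] S   <
  [0,5] NP   <
    [0,4] NP\N   <B
      [0,1] "saw" : (NP/PP)\N
      [1,4] NP\(NP/PP)   >
        [1,2] "near" : (NP\(NP/PP))/S
        [2,4] S   >
          [2,3] "with" : S/(N\S)
          [3,4] "built" : N\S
    [4,5] "city" : NP\(NP\N)
  [5,7] S\NP   <B
    [5,6] "under" : PP\NP
    [6,7] "clearly" : S\PP

NP\(NP/PP)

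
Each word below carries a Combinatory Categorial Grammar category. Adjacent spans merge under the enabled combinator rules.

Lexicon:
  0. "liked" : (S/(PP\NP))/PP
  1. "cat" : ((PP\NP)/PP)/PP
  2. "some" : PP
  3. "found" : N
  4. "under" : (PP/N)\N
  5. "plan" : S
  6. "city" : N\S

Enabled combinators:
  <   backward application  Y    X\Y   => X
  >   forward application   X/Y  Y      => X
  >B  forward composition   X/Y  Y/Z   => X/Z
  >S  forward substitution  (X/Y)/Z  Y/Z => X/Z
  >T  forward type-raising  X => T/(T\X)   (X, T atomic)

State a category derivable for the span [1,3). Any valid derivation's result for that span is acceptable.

[0,7] S   >
  [0,3] S/PP   >S
    [0,1] "liked" : (S/(PP\NP))/PP
    [1,3] (PP\NP)/PP   >
      [1,2] "cat" : ((PP\NP)/PP)/PP
      [2,3] "some" : PP
  [3,7] PP   >
    [3,5] PP/N   <
      [3,4] "found" : N
      [4,5] "under" : (PP/N)\N
    [5,7] N   <
      [5,6] "plan" : S
      [6,7] "city" : N\S

(PP\NP)/PP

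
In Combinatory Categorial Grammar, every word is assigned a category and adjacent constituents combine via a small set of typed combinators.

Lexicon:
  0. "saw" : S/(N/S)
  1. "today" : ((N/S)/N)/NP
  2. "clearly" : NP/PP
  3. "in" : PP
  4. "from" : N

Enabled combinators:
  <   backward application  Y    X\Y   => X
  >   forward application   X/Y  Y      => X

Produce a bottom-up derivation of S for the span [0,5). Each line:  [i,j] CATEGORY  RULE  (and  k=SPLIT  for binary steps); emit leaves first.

[0,1] S/(N/S)  lex  "saw"
[1,2] ((N/S)/N)/NP  lex  "today"
[2,3] NP/PP  lex  "clearly"
[3,4] PP  lex  "in"
[2,4] NP  >  k=3
[1,4] (N/S)/N  >  k=2
[4,5] N  lex  "from"
[1,5] N/S  >  k=4
[0,5] S  >  k=1

[0,5] S   >
  [0,1] "saw" : S/(N/S)
  [1,5] N/S   >
    [1,4] (N/S)/N   >
      [1,2] "today" : ((N/S)/N)/NP
      [2,4] NP   >
        [2,3] "clearly" : NP/PP
        [3,4] "in" : PP
    [4,5] "from" : N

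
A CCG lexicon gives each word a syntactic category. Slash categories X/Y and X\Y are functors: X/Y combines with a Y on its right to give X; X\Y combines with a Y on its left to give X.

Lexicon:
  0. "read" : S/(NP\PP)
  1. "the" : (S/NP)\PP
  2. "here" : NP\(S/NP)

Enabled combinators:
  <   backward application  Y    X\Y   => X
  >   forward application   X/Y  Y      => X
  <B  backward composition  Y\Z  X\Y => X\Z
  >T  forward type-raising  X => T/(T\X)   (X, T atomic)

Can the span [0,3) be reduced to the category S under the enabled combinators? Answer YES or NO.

YES

[0,3] S   >
  [0,1] "read" : S/(NP\PP)
  [1,3] NP\PP   <B
    [1,2] "the" : (S/NP)\PP
    [2,3] "here" : NP\(S/NP)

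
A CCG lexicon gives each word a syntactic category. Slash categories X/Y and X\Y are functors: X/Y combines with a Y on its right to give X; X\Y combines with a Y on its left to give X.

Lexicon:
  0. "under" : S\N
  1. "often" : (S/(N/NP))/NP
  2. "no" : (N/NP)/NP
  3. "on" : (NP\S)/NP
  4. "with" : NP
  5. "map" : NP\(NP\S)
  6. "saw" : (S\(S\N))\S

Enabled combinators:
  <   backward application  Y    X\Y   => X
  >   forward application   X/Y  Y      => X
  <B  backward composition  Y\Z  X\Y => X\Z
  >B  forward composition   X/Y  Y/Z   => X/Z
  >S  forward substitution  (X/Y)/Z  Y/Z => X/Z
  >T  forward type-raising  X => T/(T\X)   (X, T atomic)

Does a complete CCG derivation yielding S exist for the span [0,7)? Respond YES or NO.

YES

[0,7] S   <
  [0,1] "under" : S\N
  [1,7] S\(S\N)   <
    [1,6] S   >
      [1,3] S/NP   >S
        [1,2] "often" : (S/(N/NP))/NP
        [2,3] "no" : (N/NP)/NP
      [3,6] NP   <
        [3,5] NP\S   >
          [3,4] "on" : (NP\S)/NP
          [4,5] "with" : NP
        [5,6] "map" : NP\(NP\S)
    [6,7] "saw" : (S\(S\N))\S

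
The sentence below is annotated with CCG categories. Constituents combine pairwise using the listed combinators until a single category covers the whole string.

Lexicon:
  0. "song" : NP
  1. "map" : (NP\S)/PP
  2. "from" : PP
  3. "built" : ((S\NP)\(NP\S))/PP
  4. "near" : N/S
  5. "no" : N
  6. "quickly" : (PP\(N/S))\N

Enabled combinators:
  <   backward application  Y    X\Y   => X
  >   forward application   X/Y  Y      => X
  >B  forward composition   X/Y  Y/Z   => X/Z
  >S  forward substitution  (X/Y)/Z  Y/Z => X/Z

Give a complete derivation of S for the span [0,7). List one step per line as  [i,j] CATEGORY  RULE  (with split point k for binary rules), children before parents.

[0,7] S   <
  [0,1] "song" : NP
  [1,7] S\NP   <
    [1,3] NP\S   >
      [1,2] "map" : (NP\S)/PP
      [2,3] "from" : PP
    [3,7] (S\NP)\(NP\S)   >
      [3,4] "built" : ((S\NP)\(NP\S))/PP
      [4,7] PP   <
        [4,5] "near" : N/S
        [5,7] PP\(N/S)   <
          [5,6] "no" : N
          [6,7] "quickly" : (PP\(N/S))\N

[0,1] NP  lex  "song"
[1,2] (NP\S)/PP  lex  "map"
[2,3] PP  lex  "from"
[1,3] NP\S  >  k=2
[3,4] ((S\NP)\(NP\S))/PP  lex  "built"
[4,5] N/S  lex  "near"
[5,6] N  lex  "no"
[6,7] (PP\(N/S))\N  lex  "quickly"
[5,7] PP\(N/S)  <  k=6
[4,7] PP  <  k=5
[3,7] (S\NP)\(NP\S)  >  k=4
[1,7] S\NP  <  k=3
[0,7] S  <  k=1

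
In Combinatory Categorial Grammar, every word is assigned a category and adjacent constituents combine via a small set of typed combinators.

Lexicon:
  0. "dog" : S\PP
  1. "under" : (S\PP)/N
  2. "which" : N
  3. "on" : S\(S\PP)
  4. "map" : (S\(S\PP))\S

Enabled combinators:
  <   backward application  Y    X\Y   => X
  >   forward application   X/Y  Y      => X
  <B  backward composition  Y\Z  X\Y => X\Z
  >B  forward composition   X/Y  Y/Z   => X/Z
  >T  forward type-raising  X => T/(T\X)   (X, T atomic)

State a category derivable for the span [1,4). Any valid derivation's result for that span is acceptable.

[0,5] S   <
  [0,1] "dog" : S\PP
  [1,5] S\(S\PP)   <
    [1,4] S   <
      [1,3] S\PP   >
        [1,2] "under" : (S\PP)/N
        [2,3] "which" : N
      [3,4] "on" : S\(S\PP)
    [4,5] "map" : (S\(S\PP))\S

S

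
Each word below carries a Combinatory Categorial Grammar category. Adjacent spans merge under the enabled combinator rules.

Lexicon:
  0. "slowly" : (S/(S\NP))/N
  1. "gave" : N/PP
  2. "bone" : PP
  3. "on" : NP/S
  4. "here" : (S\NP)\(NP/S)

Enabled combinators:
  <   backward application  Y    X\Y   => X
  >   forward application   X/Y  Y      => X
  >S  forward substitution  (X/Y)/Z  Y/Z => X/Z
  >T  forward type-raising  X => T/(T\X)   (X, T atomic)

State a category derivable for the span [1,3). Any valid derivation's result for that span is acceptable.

[0,5] S   >
  [0,3] S/(S\NP)   >
    [0,1] "slowly" : (S/(S\NP))/N
    [1,3] N   >
      [1,2] "gave" : N/PP
      [2,3] "bone" : PP
  [3,5] S\NP   <
    [3,4] "on" : NP/S
    [4,5] "here" : (S\NP)\(NP/S)

N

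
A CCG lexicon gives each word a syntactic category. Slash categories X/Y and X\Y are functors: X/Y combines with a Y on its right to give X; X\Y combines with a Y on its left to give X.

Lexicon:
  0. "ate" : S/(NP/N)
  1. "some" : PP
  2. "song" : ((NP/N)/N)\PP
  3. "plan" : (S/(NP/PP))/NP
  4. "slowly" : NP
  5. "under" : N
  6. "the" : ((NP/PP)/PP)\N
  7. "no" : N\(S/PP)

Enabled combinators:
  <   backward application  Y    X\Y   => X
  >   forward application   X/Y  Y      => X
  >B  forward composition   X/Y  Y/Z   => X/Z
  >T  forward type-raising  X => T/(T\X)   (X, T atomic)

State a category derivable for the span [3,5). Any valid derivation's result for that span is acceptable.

[0,8] S   >
  [0,3] S/N   >B
    [0,1] "ate" : S/(NP/N)
    [1,3] (NP/N)/N   <
      [1,2] "some" : PP
      [2,3] "song" : ((NP/N)/N)\PP
  [3,8] N   <
    [3,7] S/PP   >B
      [3,5] S/(NP/PP)   >
        [3,4] "plan" : (S/(NP/PP))/NP
        [4,5] "slowly" : NP
      [5,7] (NP/PP)/PP   <
        [5,6] "under" : N
        [6,7] "the" : ((NP/PP)/PP)\N
    [7,8] "no" : N\(S/PP)

S/(NP/PP)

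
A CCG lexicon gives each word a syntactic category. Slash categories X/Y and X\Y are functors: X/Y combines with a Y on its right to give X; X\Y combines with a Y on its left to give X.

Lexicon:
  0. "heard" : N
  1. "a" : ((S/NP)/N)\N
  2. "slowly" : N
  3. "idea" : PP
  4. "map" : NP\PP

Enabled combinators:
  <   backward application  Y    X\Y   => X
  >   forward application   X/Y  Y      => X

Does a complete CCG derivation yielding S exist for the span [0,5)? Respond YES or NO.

YES

[0,5] S   >
  [0,3] S/NP   >
    [0,2] (S/NP)/N   <
      [0,1] "heard" : N
      [1,2] "a" : ((S/NP)/N)\N
    [2,3] "slowly" : N
  [3,5] NP   <
    [3,4] "idea" : PP
    [4,5] "map" : NP\PP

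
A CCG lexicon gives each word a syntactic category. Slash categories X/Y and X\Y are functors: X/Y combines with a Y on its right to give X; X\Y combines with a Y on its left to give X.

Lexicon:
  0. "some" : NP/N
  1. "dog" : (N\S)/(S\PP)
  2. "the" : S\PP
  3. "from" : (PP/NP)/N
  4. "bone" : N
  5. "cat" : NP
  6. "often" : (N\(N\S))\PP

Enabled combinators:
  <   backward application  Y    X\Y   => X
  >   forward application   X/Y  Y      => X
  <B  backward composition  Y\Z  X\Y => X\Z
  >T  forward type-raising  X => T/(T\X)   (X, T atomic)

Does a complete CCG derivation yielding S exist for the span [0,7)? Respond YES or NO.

NP/N (N\S)/(S\PP) S\PP (PP/NP)/N N NP (N\(N\S))\PP
CKY chart[0,7] = {N/(N\NP), NP, NP/(NP\NP), PP/(PP\NP), S/(S\NP)}; S ∉ chart

NO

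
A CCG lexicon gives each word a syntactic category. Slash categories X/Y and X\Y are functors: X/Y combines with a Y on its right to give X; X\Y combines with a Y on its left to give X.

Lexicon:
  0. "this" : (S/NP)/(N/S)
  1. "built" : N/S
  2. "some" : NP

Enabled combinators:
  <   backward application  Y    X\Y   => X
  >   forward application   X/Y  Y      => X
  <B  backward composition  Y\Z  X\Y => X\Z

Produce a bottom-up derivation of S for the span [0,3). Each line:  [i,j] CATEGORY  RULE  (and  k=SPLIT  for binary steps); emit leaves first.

[0,1] (S/NP)/(N/S)  lex  "this"
[1,2] N/S  lex  "built"
[0,2] S/NP  >  k=1
[2,3] NP  lex  "some"
[0,3] S  >  k=2

[0,3] S   >
  [0,2] S/NP   >
    [0,1] "this" : (S/NP)/(N/S)
    [1,2] "built" : N/S
  [2,3] "some" : NP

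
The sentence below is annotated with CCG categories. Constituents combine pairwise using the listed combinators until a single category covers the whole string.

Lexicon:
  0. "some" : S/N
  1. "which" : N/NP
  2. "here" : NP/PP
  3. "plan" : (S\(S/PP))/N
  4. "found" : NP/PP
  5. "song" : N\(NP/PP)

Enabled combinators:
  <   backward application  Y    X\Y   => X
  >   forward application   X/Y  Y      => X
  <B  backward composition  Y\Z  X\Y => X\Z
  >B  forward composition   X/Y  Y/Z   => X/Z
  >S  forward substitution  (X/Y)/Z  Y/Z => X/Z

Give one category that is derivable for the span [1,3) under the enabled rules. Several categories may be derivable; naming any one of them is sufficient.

N/PP

[0,6] S   <
  [0,3] S/PP   >B
    [0,1] "some" : S/N
    [1,3] N/PP   >B
      [1,2] "which" : N/NP
      [2,3] "here" : NP/PP
  [3,6] S\(S/PP)   >
    [3,4] "plan" : (S\(S/PP))/N
    [4,6] N   <
      [4,5] "found" : NP/PP
      [5,6] "song" : N\(NP/PP)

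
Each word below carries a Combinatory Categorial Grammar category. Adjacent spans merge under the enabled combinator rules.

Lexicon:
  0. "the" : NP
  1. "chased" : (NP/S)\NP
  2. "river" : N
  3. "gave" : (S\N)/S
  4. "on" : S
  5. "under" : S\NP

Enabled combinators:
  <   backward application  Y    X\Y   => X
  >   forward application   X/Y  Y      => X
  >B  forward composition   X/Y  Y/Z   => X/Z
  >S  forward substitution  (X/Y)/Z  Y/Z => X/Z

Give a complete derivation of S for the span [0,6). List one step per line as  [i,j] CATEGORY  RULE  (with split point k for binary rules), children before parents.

[0,1] NP  lex  "the"
[1,2] (NP/S)\NP  lex  "chased"
[0,2] NP/S  <  k=1
[2,3] N  lex  "river"
[3,4] (S\N)/S  lex  "gave"
[4,5] S  lex  "on"
[3,5] S\N  >  k=4
[2,5] S  <  k=3
[0,5] NP  >  k=2
[5,6] S\NP  lex  "under"
[0,6] S  <  k=5

[0,6] S   <
  [0,5] NP   >
    [0,2] NP/S   <
      [0,1] "the" : NP
      [1,2] "chased" : (NP/S)\NP
    [2,5] S   <
      [2,3] "river" : N
      [3,5] S\N   >
        [3,4] "gave" : (S\N)/S
        [4,5] "on" : S
  [5,6] "under" : S\NP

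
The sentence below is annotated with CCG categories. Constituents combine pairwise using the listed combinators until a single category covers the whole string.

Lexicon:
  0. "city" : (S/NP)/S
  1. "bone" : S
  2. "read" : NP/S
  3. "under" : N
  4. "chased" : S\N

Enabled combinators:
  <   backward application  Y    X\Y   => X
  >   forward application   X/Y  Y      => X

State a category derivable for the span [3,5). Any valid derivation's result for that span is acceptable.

[0,5] S   >
  [0,2] S/NP   >
    [0,1] "city" : (S/NP)/S
    [1,2] "bone" : S
  [2,5] NP   >
    [2,3] "read" : NP/S
    [3,5] S   <
      [3,4] "under" : N
      [4,5] "chased" : S\N

S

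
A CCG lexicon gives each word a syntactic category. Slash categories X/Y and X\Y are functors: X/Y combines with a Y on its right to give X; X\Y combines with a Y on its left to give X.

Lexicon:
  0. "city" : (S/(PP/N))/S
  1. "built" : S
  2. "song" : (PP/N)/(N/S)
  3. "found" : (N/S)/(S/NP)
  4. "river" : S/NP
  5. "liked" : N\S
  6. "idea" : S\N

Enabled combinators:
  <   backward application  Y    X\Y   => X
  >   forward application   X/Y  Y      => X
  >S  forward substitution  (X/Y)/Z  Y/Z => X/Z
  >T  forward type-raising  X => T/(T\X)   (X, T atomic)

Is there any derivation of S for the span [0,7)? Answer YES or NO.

YES

[0,7] S   <
  [0,6] N   <
    [0,5] S   >
      [0,2] S/(PP/N)   >
        [0,1] "city" : (S/(PP/N))/S
        [1,2] "built" : S
      [2,5] PP/N   >
        [2,3] "song" : (PP/N)/(N/S)
        [3,5] N/S   >
          [3,4] "found" : (N/S)/(S/NP)
          [4,5] "river" : S/NP
    [5,6] "liked" : N\S
  [6,7] "idea" : S\N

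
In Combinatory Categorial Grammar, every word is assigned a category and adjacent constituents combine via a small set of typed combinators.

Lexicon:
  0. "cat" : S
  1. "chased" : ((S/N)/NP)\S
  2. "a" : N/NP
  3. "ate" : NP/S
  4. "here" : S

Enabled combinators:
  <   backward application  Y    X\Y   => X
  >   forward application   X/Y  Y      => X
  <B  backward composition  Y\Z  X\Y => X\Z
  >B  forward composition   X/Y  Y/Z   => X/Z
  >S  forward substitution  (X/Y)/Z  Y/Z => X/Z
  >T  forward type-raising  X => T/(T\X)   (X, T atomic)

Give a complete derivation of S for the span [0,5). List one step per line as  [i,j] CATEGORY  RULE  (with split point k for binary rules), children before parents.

[0,1] S  lex  "cat"
[1,2] ((S/N)/NP)\S  lex  "chased"
[0,2] (S/N)/NP  <  k=1
[2,3] N/NP  lex  "a"
[0,3] S/NP  >S  k=2
[3,4] NP/S  lex  "ate"
[4,5] S  lex  "here"
[3,5] NP  >  k=4
[0,5] S  >  k=3

[0,5] S   >
  [0,3] S/NP   >S
    [0,2] (S/N)/NP   <
      [0,1] "cat" : S
      [1,2] "chased" : ((S/N)/NP)\S
    [2,3] "a" : N/NP
  [3,5] NP   >
    [3,4] "ate" : NP/S
    [4,5] "here" : S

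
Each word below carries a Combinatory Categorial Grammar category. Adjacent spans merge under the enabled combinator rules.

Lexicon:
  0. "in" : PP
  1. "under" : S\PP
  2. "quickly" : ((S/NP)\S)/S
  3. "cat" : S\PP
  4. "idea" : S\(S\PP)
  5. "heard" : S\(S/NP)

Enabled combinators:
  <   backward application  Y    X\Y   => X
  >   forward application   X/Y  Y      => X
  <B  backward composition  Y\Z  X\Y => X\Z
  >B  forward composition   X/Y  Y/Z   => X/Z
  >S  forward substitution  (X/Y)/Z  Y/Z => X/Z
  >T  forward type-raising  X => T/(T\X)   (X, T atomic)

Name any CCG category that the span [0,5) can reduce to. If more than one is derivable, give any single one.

[0,6] S   <
  [0,5] S/NP   <
    [0,2] S   <
      [0,1] "in" : PP
      [1,2] "under" : S\PP
    [2,5] (S/NP)\S   >
      [2,3] "quickly" : ((S/NP)\S)/S
      [3,5] S   <
        [3,4] "cat" : S\PP
        [4,5] "idea" : S\(S\PP)
  [5,6] "heard" : S\(S/NP)

S/NP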